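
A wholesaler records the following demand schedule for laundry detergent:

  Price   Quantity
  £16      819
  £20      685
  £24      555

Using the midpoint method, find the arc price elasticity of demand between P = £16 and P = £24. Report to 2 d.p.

At P = 16, Q = 819; at P = 24, Q = 555.
ΔQ = -264, ΔP = 8. Midpoints: P̄ = 20.00, Q̄ = 687.0.
ε = (ΔQ/ΔP)(P̄/Q̄) = (-264/8)(20.00/687.0).

-0.96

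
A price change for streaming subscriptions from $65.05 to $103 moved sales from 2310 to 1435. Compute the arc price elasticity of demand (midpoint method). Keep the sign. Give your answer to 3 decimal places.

ΔQ = 1435 − 2310 = -875; ΔP = 103 − 65.05 = 37.95.
Midpoints: P̄ = 84.03, Q̄ = 1872.5.
ε = (ΔQ/ΔP)(P̄/Q̄) = (-875/37.95)(84.03/1872.5).

-1.035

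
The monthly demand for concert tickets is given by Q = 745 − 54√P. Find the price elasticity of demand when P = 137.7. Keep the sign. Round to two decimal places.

At P = 137.7, Q = 111.334.
dQ/dP = −54/(2√P) = -2.301.
ε = (dQ/dP)(P/Q) = (-2.301)(137.7/111.334).
|ε| > 1, so demand is elastic at this price.

-2.85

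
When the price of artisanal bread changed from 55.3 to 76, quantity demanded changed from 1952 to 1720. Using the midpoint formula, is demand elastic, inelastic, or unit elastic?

inelastic

Arc ε ≈ -0.401.
|ε| = 0.40 < 1.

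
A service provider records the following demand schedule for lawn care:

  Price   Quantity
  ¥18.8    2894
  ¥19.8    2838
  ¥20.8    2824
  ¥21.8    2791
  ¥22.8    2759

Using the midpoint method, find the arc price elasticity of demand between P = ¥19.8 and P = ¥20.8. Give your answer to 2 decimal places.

At P = 19.8, Q = 2838; at P = 20.8, Q = 2824.
ΔQ = -14, ΔP = 1.0. Midpoints: P̄ = 20.30, Q̄ = 2831.0.
ε = (ΔQ/ΔP)(P̄/Q̄) = (-14/1.0)(20.30/2831.0).

-0.10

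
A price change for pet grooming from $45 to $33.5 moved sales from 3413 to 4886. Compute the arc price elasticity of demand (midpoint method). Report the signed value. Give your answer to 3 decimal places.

-1.212

ΔQ = 4886 − 3413 = 1473; ΔP = 33.5 − 45 = -11.5.
Midpoints: P̄ = 39.25, Q̄ = 4149.5.
ε = (ΔQ/ΔP)(P̄/Q̄) = (1473/-11.5)(39.25/4149.5).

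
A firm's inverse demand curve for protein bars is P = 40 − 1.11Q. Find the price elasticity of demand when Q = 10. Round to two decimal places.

-2.60

At Q = 10, P = 40 − 1.11(10) = 28.90.
dP/dQ = −1.11, so dQ/dP = 1/(−1.11) = -0.901.
ε = (dQ/dP)(P/Q) = (-0.901)(28.90/10).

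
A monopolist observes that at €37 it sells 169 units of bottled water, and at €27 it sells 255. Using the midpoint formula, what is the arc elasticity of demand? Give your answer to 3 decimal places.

-1.298

ΔQ = 255 − 169 = 86; ΔP = 27 − 37 = -10.
Midpoints: P̄ = 32.00, Q̄ = 212.0.
ε = (ΔQ/ΔP)(P̄/Q̄) = (86/-10)(32.00/212.0).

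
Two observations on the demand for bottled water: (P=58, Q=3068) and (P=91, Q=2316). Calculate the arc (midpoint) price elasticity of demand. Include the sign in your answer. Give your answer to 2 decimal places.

ΔQ = 2316 − 3068 = -752; ΔP = 91 − 58 = 33.
Midpoints: P̄ = 74.50, Q̄ = 2692.0.
ε = (ΔQ/ΔP)(P̄/Q̄) = (-752/33)(74.50/2692.0).

-0.63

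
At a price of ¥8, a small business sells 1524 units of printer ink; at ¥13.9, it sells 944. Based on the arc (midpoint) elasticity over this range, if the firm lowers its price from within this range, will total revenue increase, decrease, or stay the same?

Arc ε = (-580/5.9)(10.95/1234.0) ≈ -0.872.
|ε| = 0.87 < 1, so demand is inelastic. A price cut therefore reduces total revenue.

decrease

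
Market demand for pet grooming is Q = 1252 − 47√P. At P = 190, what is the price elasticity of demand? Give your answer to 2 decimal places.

-0.54

At P = 190, Q = 604.150.
dQ/dP = −47/(2√P) = -1.705.
ε = (dQ/dP)(P/Q) = (-1.705)(190/604.150).
|ε| < 1, so demand is inelastic at this price.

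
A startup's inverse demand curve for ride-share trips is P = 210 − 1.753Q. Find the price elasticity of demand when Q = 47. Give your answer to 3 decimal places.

At Q = 47, P = 210 − 1.753(47) = 127.61.
dP/dQ = −1.753, so dQ/dP = 1/(−1.753) = -0.570.
ε = (dQ/dP)(P/Q) = (-0.570)(127.61/47).

-1.549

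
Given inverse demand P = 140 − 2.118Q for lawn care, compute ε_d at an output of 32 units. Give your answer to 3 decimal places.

At Q = 32, P = 140 − 2.118(32) = 72.22.
dP/dQ = −2.118, so dQ/dP = 1/(−2.118) = -0.472.
ε = (dQ/dP)(P/Q) = (-0.472)(72.22/32).

-1.066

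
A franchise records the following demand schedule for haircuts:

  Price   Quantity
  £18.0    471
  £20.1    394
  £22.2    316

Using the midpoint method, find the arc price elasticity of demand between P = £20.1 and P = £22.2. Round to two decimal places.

At P = 20.1, Q = 394; at P = 22.2, Q = 316.
ΔQ = -78, ΔP = 2.1. Midpoints: P̄ = 21.15, Q̄ = 355.0.
ε = (ΔQ/ΔP)(P̄/Q̄) = (-78/2.1)(21.15/355.0).

-2.21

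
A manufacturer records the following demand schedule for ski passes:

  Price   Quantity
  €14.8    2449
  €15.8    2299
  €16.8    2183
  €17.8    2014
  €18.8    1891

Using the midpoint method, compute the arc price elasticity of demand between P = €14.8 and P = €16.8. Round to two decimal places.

-0.91

At P = 14.8, Q = 2449; at P = 16.8, Q = 2183.
ΔQ = -266, ΔP = 2.0. Midpoints: P̄ = 15.80, Q̄ = 2316.0.
ε = (ΔQ/ΔP)(P̄/Q̄) = (-266/2.0)(15.80/2316.0).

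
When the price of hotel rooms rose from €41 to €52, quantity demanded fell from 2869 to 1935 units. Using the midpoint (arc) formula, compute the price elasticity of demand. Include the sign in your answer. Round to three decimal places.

ΔQ = 1935 − 2869 = -934; ΔP = 52 − 41 = 11.
Midpoints: P̄ = 46.50, Q̄ = 2402.0.
ε = (ΔQ/ΔP)(P̄/Q̄) = (-934/11)(46.50/2402.0).

-1.644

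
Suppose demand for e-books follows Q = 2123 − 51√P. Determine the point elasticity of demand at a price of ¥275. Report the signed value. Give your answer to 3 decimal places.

At P = 275, Q = 1277.261.
dQ/dP = −51/(2√P) = -1.538.
ε = (dQ/dP)(P/Q) = (-1.538)(275/1277.261).
|ε| < 1, so demand is inelastic at this price.

-0.331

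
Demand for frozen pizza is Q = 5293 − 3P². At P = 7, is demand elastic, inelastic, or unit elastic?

Q = 5146, dQ/dP = -42.
ε = (dQ/dP)(P/Q) ≈ -0.057.
|ε| = 0.06 < 1.

inelastic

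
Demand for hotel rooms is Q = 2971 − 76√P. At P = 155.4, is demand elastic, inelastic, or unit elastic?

inelastic

Q = 2023.588, dQ/dP = -3.048.
ε = (dQ/dP)(P/Q) ≈ -0.234.
|ε| = 0.23 < 1.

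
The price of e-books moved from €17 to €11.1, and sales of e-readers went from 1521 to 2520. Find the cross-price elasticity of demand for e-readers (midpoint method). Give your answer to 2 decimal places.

ΔQ_x = 2520 − 1521 = 999; ΔP_y = 11.1 − 17 = -5.9.
Midpoints: P̄_y = 14.05, Q̄_x = 2020.5.
ε_xy = (ΔQ_x/ΔP_y)(P̄_y/Q̄_x) = (999/-5.9)(14.05/2020.5).

-1.18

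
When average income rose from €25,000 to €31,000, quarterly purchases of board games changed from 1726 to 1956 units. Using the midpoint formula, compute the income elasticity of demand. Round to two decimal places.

ΔQ = 230, ΔI = 6000. Midpoints: Ī = 28,000, Q̄ = 1841.0.
ε_I = (ΔQ/ΔI)(Ī/Q̄) = (230/6000)(28000/1841.0).

0.58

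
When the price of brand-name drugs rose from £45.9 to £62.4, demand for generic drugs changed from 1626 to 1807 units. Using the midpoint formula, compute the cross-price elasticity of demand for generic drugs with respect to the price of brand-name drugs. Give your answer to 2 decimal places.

0.35

ΔQ_x = 1807 − 1626 = 181; ΔP_y = 62.4 − 45.9 = 16.5.
Midpoints: P̄_y = 54.15, Q̄_x = 1716.5.
ε_xy = (ΔQ_x/ΔP_y)(P̄_y/Q̄_x) = (181/16.5)(54.15/1716.5).
ε_xy > 0, so the goods are substitutes.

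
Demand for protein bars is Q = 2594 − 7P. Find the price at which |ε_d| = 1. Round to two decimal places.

For linear demand Q = a − bP, ε = −bP/(a − bP). |ε| = 1 when bP = a − bP, i.e. P = a/(2b).
P = 2594/(2·7) = 2594/14 = 185.2857.

185.29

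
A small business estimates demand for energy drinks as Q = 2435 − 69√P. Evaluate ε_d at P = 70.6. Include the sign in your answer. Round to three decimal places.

-0.156

At P = 70.6, Q = 1855.236.
dQ/dP = −69/(2√P) = -4.106.
ε = (dQ/dP)(P/Q) = (-4.106)(70.6/1855.236).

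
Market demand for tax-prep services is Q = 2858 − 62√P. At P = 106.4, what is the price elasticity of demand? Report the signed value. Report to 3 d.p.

At P = 106.4, Q = 2218.468.
dQ/dP = −62/(2√P) = -3.005.
ε = (dQ/dP)(P/Q) = (-3.005)(106.4/2218.468).

-0.144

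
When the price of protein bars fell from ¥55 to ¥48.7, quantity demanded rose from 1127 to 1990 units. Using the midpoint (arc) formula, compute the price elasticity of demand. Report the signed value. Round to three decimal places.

ΔQ = 1990 − 1127 = 863; ΔP = 48.7 − 55 = -6.3.
Midpoints: P̄ = 51.85, Q̄ = 1558.5.
ε = (ΔQ/ΔP)(P̄/Q̄) = (863/-6.3)(51.85/1558.5).

-4.557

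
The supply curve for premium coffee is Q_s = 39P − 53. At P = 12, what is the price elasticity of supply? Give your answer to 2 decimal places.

At P = 12, Q_s = 415.
dQ_s/dP = 39.
ε_s = (dQ_s/dP)(P/Q_s) = (39)(12/415).

1.13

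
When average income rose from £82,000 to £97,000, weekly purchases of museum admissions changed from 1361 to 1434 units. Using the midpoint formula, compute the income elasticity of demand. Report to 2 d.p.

ΔQ = 73, ΔI = 15000. Midpoints: Ī = 89,500, Q̄ = 1397.5.
ε_I = (ΔQ/ΔI)(Ī/Q̄) = (73/15000)(89500/1397.5).
ε_I > 0, so the good is normal.

0.31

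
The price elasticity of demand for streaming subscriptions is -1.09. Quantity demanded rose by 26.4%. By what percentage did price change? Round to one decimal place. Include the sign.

%ΔP ≈ %ΔQ / ε = (26.4%)/(-1.09) = -24.22%.

-24.2%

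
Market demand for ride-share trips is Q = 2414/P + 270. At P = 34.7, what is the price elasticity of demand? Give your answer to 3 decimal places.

-0.205

At P = 34.7, Q = 339.568.
dQ/dP = −2414/P² = -2.005.
ε = (dQ/dP)(P/Q) = (-2.005)(34.7/339.568).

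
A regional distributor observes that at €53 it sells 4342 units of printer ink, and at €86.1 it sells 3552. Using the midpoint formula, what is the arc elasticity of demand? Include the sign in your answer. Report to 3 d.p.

-0.421

ΔQ = 3552 − 4342 = -790; ΔP = 86.1 − 53 = 33.1.
Midpoints: P̄ = 69.55, Q̄ = 3947.0.
ε = (ΔQ/ΔP)(P̄/Q̄) = (-790/33.1)(69.55/3947.0).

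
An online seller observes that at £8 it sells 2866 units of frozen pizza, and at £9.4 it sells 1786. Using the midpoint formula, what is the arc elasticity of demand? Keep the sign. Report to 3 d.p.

ΔQ = 1786 − 2866 = -1080; ΔP = 9.4 − 8 = 1.4.
Midpoints: P̄ = 8.70, Q̄ = 2326.0.
ε = (ΔQ/ΔP)(P̄/Q̄) = (-1080/1.4)(8.70/2326.0).

-2.885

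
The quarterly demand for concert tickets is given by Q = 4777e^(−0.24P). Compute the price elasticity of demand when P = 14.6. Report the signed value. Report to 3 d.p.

At P = 14.6, Q = 143.677.
dQ/dP = −0.24·4777e^(−0.24P) = −0.24Q = -34.482.
ε = (dQ/dP)(P/Q) = (-34.482)(14.6/143.677).

-3.504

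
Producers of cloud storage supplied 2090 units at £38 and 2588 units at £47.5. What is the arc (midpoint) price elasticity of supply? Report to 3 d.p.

0.958

ΔQ = 2588 − 2090 = 498; ΔP = 47.5 − 38 = 9.5.
Midpoints: P̄ = 42.75, Q̄ = 2339.0.
ε_s = (ΔQ/ΔP)(P̄/Q̄) = (498/9.5)(42.75/2339.0).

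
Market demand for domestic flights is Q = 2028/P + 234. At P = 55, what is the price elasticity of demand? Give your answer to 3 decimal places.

At P = 55, Q = 270.873.
dQ/dP = −2028/P² = -0.670.
ε = (dQ/dP)(P/Q) = (-0.670)(55/270.873).

-0.136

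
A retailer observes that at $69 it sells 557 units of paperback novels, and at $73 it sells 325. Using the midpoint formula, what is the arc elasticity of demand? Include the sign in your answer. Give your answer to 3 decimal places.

ΔQ = 325 − 557 = -232; ΔP = 73 − 69 = 4.
Midpoints: P̄ = 71.00, Q̄ = 441.0.
ε = (ΔQ/ΔP)(P̄/Q̄) = (-232/4)(71.00/441.0).

-9.338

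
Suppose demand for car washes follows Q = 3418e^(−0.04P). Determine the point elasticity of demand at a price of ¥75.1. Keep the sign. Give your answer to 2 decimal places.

At P = 75.1, Q = 169.493.
dQ/dP = −0.04·3418e^(−0.04P) = −0.04Q = -6.780.
ε = (dQ/dP)(P/Q) = (-6.780)(75.1/169.493).
|ε| > 1, so demand is elastic at this price.

-3.00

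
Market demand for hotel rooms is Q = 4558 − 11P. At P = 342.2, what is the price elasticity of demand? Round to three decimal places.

-4.742

At P = 342.2, Q = 793.800.
dQ/dP = −11.
ε = (dQ/dP)(P/Q) = (-11)(342.2/793.800).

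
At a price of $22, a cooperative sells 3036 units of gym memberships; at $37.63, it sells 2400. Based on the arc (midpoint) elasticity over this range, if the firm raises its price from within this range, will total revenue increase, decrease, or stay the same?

Arc ε = (-636/15.63)(29.82/2718.0) ≈ -0.446.
|ε| = 0.45 < 1, so demand is inelastic. A price rise therefore raises total revenue.

increase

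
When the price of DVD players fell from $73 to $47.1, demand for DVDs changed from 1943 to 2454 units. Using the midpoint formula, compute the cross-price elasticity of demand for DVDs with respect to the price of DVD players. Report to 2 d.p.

ΔQ_x = 2454 − 1943 = 511; ΔP_y = 47.1 − 73 = -25.9.
Midpoints: P̄_y = 60.05, Q̄_x = 2198.5.
ε_xy = (ΔQ_x/ΔP_y)(P̄_y/Q̄_x) = (511/-25.9)(60.05/2198.5).

-0.54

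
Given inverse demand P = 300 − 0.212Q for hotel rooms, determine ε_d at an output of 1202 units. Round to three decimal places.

-0.177

At Q = 1202, P = 300 − 0.212(1202) = 45.18.
dP/dQ = −0.212, so dQ/dP = 1/(−0.212) = -4.717.
ε = (dQ/dP)(P/Q) = (-4.717)(45.18/1202).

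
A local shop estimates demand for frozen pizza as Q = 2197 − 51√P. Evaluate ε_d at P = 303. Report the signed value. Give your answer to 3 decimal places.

At P = 303, Q = 1309.248.
dQ/dP = −51/(2√P) = -1.465.
ε = (dQ/dP)(P/Q) = (-1.465)(303/1309.248).

-0.339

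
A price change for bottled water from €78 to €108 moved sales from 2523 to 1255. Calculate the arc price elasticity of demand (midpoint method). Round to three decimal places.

ΔQ = 1255 − 2523 = -1268; ΔP = 108 − 78 = 30.
Midpoints: P̄ = 93.00, Q̄ = 1889.0.
ε = (ΔQ/ΔP)(P̄/Q̄) = (-1268/30)(93.00/1889.0).

-2.081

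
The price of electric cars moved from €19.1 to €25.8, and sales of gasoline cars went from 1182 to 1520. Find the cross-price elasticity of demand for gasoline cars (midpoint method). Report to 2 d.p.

0.84

ΔQ_x = 1520 − 1182 = 338; ΔP_y = 25.8 − 19.1 = 6.7.
Midpoints: P̄_y = 22.45, Q̄_x = 1351.0.
ε_xy = (ΔQ_x/ΔP_y)(P̄_y/Q̄_x) = (338/6.7)(22.45/1351.0).
ε_xy > 0, so the goods are substitutes.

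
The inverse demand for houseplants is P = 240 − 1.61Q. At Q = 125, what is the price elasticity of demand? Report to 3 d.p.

-0.193

At Q = 125, P = 240 − 1.61(125) = 38.75.
dP/dQ = −1.61, so dQ/dP = 1/(−1.61) = -0.621.
ε = (dQ/dP)(P/Q) = (-0.621)(38.75/125).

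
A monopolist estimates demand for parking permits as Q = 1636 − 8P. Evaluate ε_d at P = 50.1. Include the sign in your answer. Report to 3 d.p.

-0.324

At P = 50.1, Q = 1235.200.
dQ/dP = −8.
ε = (dQ/dP)(P/Q) = (-8)(50.1/1235.200).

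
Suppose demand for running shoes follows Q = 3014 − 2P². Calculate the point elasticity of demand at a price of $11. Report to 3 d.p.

At P = 11, Q = 2772.
dQ/dP = −4P = -44.
ε = (dQ/dP)(P/Q) = (-44)(11/2772).

-0.175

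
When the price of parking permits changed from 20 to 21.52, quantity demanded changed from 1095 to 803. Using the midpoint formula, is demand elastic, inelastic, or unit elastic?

elastic

Arc ε ≈ -4.202.
|ε| = 4.20 > 1.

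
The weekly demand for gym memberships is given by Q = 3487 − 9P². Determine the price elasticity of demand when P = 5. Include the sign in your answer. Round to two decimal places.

At P = 5, Q = 3262.
dQ/dP = −18P = -90.
ε = (dQ/dP)(P/Q) = (-90)(5/3262).

-0.14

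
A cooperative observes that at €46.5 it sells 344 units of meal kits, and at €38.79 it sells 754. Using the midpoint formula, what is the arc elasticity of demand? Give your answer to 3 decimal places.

-4.131

ΔQ = 754 − 344 = 410; ΔP = 38.79 − 46.5 = -7.71.
Midpoints: P̄ = 42.64, Q̄ = 549.0.
ε = (ΔQ/ΔP)(P̄/Q̄) = (410/-7.71)(42.64/549.0).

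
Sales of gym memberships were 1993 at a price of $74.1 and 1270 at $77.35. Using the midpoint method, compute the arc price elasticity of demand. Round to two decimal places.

ΔQ = 1270 − 1993 = -723; ΔP = 77.35 − 74.1 = 3.25.
Midpoints: P̄ = 75.72, Q̄ = 1631.5.
ε = (ΔQ/ΔP)(P̄/Q̄) = (-723/3.25)(75.72/1631.5).

-10.33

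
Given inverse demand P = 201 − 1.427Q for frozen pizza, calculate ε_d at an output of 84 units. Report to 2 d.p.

At Q = 84, P = 201 − 1.427(84) = 81.13.
dP/dQ = −1.427, so dQ/dP = 1/(−1.427) = -0.701.
ε = (dQ/dP)(P/Q) = (-0.701)(81.13/84).

-0.68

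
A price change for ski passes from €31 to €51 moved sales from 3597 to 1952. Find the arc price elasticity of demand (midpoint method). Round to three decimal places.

-1.215

ΔQ = 1952 − 3597 = -1645; ΔP = 51 − 31 = 20.
Midpoints: P̄ = 41.00, Q̄ = 2774.5.
ε = (ΔQ/ΔP)(P̄/Q̄) = (-1645/20)(41.00/2774.5).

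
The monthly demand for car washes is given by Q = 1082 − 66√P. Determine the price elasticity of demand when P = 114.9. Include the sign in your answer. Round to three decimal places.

-0.944

At P = 114.9, Q = 374.537.
dQ/dP = −66/(2√P) = -3.079.
ε = (dQ/dP)(P/Q) = (-3.079)(114.9/374.537).
|ε| < 1, so demand is inelastic at this price.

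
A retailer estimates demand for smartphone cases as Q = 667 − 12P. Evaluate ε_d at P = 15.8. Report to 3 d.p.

At P = 15.8, Q = 477.400.
dQ/dP = −12.
ε = (dQ/dP)(P/Q) = (-12)(15.8/477.400).

-0.397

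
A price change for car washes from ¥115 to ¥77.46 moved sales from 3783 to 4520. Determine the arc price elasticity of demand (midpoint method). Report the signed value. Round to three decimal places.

-0.455

ΔQ = 4520 − 3783 = 737; ΔP = 77.46 − 115 = -37.54.
Midpoints: P̄ = 96.23, Q̄ = 4151.5.
ε = (ΔQ/ΔP)(P̄/Q̄) = (737/-37.54)(96.23/4151.5).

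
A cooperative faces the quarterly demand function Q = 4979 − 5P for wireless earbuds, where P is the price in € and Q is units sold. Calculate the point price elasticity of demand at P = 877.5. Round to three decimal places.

-7.418

At P = 877.5, Q = 591.500.
dQ/dP = −5.
ε = (dQ/dP)(P/Q) = (-5)(877.5/591.500).
|ε| > 1, so demand is elastic at this price.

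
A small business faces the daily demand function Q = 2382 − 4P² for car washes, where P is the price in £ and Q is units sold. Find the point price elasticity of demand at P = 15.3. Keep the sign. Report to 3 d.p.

-1.295

At P = 15.3, Q = 1445.640.
dQ/dP = −8P = -122.400.
ε = (dQ/dP)(P/Q) = (-122.400)(15.3/1445.640).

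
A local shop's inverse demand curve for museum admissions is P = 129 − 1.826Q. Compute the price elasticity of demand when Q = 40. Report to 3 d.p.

At Q = 40, P = 129 − 1.826(40) = 55.96.
dP/dQ = −1.826, so dQ/dP = 1/(−1.826) = -0.548.
ε = (dQ/dP)(P/Q) = (-0.548)(55.96/40).

-0.766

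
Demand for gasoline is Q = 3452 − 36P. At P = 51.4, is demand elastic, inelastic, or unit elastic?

elastic

Q = 1601.600, dQ/dP = -36.
ε = (dQ/dP)(P/Q) ≈ -1.155.
|ε| = 1.16 > 1.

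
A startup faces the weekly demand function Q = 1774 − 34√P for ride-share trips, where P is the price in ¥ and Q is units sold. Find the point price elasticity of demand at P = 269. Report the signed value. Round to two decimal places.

At P = 269, Q = 1216.359.
dQ/dP = −34/(2√P) = -1.037.
ε = (dQ/dP)(P/Q) = (-1.037)(269/1216.359).

-0.23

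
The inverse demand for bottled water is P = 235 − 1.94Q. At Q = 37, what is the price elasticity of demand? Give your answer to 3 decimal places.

-2.274

At Q = 37, P = 235 − 1.94(37) = 163.22.
dP/dQ = −1.94, so dQ/dP = 1/(−1.94) = -0.515.
ε = (dQ/dP)(P/Q) = (-0.515)(163.22/37).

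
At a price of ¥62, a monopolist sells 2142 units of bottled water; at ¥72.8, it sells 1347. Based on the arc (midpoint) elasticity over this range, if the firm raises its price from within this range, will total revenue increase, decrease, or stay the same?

Arc ε = (-795/10.8)(67.40/1744.5) ≈ -2.844.
|ε| = 2.84 > 1, so demand is elastic. A price rise therefore reduces total revenue.

decrease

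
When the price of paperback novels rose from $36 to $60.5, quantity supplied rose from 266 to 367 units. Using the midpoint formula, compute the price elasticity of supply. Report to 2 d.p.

ΔQ = 367 − 266 = 101; ΔP = 60.5 − 36 = 24.5.
Midpoints: P̄ = 48.25, Q̄ = 316.5.
ε_s = (ΔQ/ΔP)(P̄/Q̄) = (101/24.5)(48.25/316.5).

0.63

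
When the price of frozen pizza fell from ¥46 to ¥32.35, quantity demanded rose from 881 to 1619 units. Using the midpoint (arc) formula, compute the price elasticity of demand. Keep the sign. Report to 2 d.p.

-1.69

ΔQ = 1619 − 881 = 738; ΔP = 32.35 − 46 = -13.65.
Midpoints: P̄ = 39.17, Q̄ = 1250.0.
ε = (ΔQ/ΔP)(P̄/Q̄) = (738/-13.65)(39.17/1250.0).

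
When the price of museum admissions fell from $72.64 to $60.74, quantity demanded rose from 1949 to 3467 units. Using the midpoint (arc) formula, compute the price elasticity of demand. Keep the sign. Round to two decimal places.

ΔQ = 3467 − 1949 = 1518; ΔP = 60.74 − 72.64 = -11.9.
Midpoints: P̄ = 66.69, Q̄ = 2708.0.
ε = (ΔQ/ΔP)(P̄/Q̄) = (1518/-11.9)(66.69/2708.0).

-3.14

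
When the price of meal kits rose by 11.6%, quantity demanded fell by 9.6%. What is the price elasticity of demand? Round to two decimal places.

ε = %ΔQ / %ΔP = (-9.6)/(11.6) = -0.828.

-0.83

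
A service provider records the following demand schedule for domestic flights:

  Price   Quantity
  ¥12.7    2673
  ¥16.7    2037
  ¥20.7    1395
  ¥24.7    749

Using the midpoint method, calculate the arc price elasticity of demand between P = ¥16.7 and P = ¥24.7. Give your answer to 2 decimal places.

At P = 16.7, Q = 2037; at P = 24.7, Q = 749.
ΔQ = -1288, ΔP = 8.0. Midpoints: P̄ = 20.70, Q̄ = 1393.0.
ε = (ΔQ/ΔP)(P̄/Q̄) = (-1288/8.0)(20.70/1393.0).

-2.39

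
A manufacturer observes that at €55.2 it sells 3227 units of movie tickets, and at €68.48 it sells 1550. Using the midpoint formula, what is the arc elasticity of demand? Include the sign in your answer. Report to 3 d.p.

ΔQ = 1550 − 3227 = -1677; ΔP = 68.48 − 55.2 = 13.28.
Midpoints: P̄ = 61.84, Q̄ = 2388.5.
ε = (ΔQ/ΔP)(P̄/Q̄) = (-1677/13.28)(61.84/2388.5).

-3.269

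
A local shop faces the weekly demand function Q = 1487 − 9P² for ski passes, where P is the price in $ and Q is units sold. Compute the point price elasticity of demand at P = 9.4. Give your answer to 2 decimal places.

-2.30

At P = 9.4, Q = 691.760.
dQ/dP = −18P = -169.200.
ε = (dQ/dP)(P/Q) = (-169.200)(9.4/691.760).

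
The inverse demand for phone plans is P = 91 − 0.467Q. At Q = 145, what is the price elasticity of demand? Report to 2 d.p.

At Q = 145, P = 91 − 0.467(145) = 23.28.
dP/dQ = −0.467, so dQ/dP = 1/(−0.467) = -2.141.
ε = (dQ/dP)(P/Q) = (-2.141)(23.28/145).

-0.34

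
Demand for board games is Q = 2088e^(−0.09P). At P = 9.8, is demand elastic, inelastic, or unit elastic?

inelastic

Q = 864.336, dQ/dP = -77.790.
ε = (dQ/dP)(P/Q) ≈ -0.882.
|ε| = 0.88 < 1.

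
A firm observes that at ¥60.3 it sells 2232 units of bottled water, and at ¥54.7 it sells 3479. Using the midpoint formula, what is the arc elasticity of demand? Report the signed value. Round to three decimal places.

ΔQ = 3479 − 2232 = 1247; ΔP = 54.7 − 60.3 = -5.6.
Midpoints: P̄ = 57.50, Q̄ = 2855.5.
ε = (ΔQ/ΔP)(P̄/Q̄) = (1247/-5.6)(57.50/2855.5).

-4.484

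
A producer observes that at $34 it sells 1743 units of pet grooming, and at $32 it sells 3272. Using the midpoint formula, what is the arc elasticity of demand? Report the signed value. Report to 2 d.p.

-10.06

ΔQ = 3272 − 1743 = 1529; ΔP = 32 − 34 = -2.
Midpoints: P̄ = 33.00, Q̄ = 2507.5.
ε = (ΔQ/ΔP)(P̄/Q̄) = (1529/-2)(33.00/2507.5).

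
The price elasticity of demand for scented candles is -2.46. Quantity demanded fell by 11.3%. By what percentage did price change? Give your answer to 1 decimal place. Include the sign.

4.6%

%ΔP ≈ %ΔQ / ε = (-11.3%)/(-2.46) = 4.59%.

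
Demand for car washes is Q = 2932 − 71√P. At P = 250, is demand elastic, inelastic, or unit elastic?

Q = 1809.391, dQ/dP = -2.245.
ε = (dQ/dP)(P/Q) ≈ -0.310.
|ε| = 0.31 < 1.

inelastic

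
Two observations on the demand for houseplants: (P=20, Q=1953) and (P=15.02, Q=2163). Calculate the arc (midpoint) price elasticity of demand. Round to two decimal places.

-0.36

ΔQ = 2163 − 1953 = 210; ΔP = 15.02 − 20 = -4.98.
Midpoints: P̄ = 17.51, Q̄ = 2058.0.
ε = (ΔQ/ΔP)(P̄/Q̄) = (210/-4.98)(17.51/2058.0).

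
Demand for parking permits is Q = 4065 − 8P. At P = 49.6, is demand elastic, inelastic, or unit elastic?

Q = 3668.200, dQ/dP = -8.
ε = (dQ/dP)(P/Q) ≈ -0.108.
|ε| = 0.11 < 1.

inelastic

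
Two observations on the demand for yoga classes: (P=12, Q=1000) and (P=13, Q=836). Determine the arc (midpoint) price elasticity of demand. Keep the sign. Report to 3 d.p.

-2.233

ΔQ = 836 − 1000 = -164; ΔP = 13 − 12 = 1.
Midpoints: P̄ = 12.50, Q̄ = 918.0.
ε = (ΔQ/ΔP)(P̄/Q̄) = (-164/1)(12.50/918.0).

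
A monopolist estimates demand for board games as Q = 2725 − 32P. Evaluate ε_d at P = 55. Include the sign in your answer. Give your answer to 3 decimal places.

-1.824

At P = 55, Q = 965.
dQ/dP = −32.
ε = (dQ/dP)(P/Q) = (-32)(55/965).
|ε| > 1, so demand is elastic at this price.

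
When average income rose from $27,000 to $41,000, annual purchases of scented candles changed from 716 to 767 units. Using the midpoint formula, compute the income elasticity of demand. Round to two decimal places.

0.17

ΔQ = 51, ΔI = 14000. Midpoints: Ī = 34,000, Q̄ = 741.5.
ε_I = (ΔQ/ΔI)(Ī/Q̄) = (51/14000)(34000/741.5).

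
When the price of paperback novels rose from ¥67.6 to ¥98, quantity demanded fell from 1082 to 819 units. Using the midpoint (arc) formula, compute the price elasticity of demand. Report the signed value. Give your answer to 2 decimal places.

-0.75

ΔQ = 819 − 1082 = -263; ΔP = 98 − 67.6 = 30.4.
Midpoints: P̄ = 82.80, Q̄ = 950.5.
ε = (ΔQ/ΔP)(P̄/Q̄) = (-263/30.4)(82.80/950.5).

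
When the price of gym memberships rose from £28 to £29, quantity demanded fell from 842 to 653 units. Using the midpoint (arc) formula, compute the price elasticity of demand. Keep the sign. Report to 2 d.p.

-7.21

ΔQ = 653 − 842 = -189; ΔP = 29 − 28 = 1.
Midpoints: P̄ = 28.50, Q̄ = 747.5.
ε = (ΔQ/ΔP)(P̄/Q̄) = (-189/1)(28.50/747.5).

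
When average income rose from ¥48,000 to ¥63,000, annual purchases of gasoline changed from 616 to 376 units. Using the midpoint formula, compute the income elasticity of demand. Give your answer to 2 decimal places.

ΔQ = -240, ΔI = 15000. Midpoints: Ī = 55,500, Q̄ = 496.0.
ε_I = (ΔQ/ΔI)(Ī/Q̄) = (-240/15000)(55500/496.0).

-1.79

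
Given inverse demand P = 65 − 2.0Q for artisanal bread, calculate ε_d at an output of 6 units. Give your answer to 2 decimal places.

At Q = 6, P = 65 − 2.0(6) = 53.00.
dP/dQ = −2.0, so dQ/dP = 1/(−2.0) = -0.500.
ε = (dQ/dP)(P/Q) = (-0.500)(53.00/6).

-4.42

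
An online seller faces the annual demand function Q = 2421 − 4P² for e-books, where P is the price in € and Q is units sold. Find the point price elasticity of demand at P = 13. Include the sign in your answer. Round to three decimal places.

At P = 13, Q = 1745.
dQ/dP = −8P = -104.
ε = (dQ/dP)(P/Q) = (-104)(13/1745).
|ε| < 1, so demand is inelastic at this price.

-0.775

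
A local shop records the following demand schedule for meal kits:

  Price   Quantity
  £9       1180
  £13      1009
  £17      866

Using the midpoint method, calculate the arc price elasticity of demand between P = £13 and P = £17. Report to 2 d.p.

At P = 13, Q = 1009; at P = 17, Q = 866.
ΔQ = -143, ΔP = 4. Midpoints: P̄ = 15.00, Q̄ = 937.5.
ε = (ΔQ/ΔP)(P̄/Q̄) = (-143/4)(15.00/937.5).

-0.57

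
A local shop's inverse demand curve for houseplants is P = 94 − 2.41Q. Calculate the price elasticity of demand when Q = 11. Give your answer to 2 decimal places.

At Q = 11, P = 94 − 2.41(11) = 67.49.
dP/dQ = −2.41, so dQ/dP = 1/(−2.41) = -0.415.
ε = (dQ/dP)(P/Q) = (-0.415)(67.49/11).

-2.55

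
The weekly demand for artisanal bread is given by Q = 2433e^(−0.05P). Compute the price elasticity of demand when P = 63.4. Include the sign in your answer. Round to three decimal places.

At P = 63.4, Q = 102.195.
dQ/dP = −0.05·2433e^(−0.05P) = −0.05Q = -5.110.
ε = (dQ/dP)(P/Q) = (-5.110)(63.4/102.195).
|ε| > 1, so demand is elastic at this price.

-3.170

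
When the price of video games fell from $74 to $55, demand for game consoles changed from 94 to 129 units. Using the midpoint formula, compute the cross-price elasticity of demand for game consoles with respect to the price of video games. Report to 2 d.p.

-1.07

ΔQ_x = 129 − 94 = 35; ΔP_y = 55 − 74 = -19.
Midpoints: P̄_y = 64.50, Q̄_x = 111.5.
ε_xy = (ΔQ_x/ΔP_y)(P̄_y/Q̄_x) = (35/-19)(64.50/111.5).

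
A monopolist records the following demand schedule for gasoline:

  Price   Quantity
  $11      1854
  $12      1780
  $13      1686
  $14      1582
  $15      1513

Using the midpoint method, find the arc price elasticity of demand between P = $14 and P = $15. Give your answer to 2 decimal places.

-0.65

At P = 14, Q = 1582; at P = 15, Q = 1513.
ΔQ = -69, ΔP = 1. Midpoints: P̄ = 14.50, Q̄ = 1547.5.
ε = (ΔQ/ΔP)(P̄/Q̄) = (-69/1)(14.50/1547.5).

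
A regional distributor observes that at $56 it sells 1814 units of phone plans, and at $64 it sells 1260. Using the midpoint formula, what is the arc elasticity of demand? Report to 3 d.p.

ΔQ = 1260 − 1814 = -554; ΔP = 64 − 56 = 8.
Midpoints: P̄ = 60.00, Q̄ = 1537.0.
ε = (ΔQ/ΔP)(P̄/Q̄) = (-554/8)(60.00/1537.0).

-2.703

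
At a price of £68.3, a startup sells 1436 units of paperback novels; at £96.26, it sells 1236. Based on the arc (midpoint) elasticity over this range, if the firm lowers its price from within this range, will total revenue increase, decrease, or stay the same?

decrease

Arc ε = (-200/27.96)(82.28/1336.0) ≈ -0.441.
|ε| = 0.44 < 1, so demand is inelastic. A price cut therefore reduces total revenue.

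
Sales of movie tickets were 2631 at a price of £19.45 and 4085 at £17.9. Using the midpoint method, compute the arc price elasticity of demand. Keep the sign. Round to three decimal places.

ΔQ = 4085 − 2631 = 1454; ΔP = 17.9 − 19.45 = -1.55.
Midpoints: P̄ = 18.67, Q̄ = 3358.0.
ε = (ΔQ/ΔP)(P̄/Q̄) = (1454/-1.55)(18.67/3358.0).

-5.217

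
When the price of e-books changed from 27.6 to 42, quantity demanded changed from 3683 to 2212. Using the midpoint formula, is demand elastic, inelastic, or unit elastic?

elastic

Arc ε ≈ -1.206.
|ε| = 1.21 > 1.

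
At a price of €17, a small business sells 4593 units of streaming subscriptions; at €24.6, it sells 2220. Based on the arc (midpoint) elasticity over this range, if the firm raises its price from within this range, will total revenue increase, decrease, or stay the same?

decrease

Arc ε = (-2373/7.6)(20.80/3406.5) ≈ -1.907.
|ε| = 1.91 > 1, so demand is elastic. A price rise therefore reduces total revenue.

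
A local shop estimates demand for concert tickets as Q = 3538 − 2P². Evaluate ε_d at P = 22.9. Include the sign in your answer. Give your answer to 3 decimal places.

At P = 22.9, Q = 2489.180.
dQ/dP = −4P = -91.600.
ε = (dQ/dP)(P/Q) = (-91.600)(22.9/2489.180).

-0.843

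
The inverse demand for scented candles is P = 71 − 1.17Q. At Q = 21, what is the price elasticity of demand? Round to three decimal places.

-1.890

At Q = 21, P = 71 − 1.17(21) = 46.43.
dP/dQ = −1.17, so dQ/dP = 1/(−1.17) = -0.855.
ε = (dQ/dP)(P/Q) = (-0.855)(46.43/21).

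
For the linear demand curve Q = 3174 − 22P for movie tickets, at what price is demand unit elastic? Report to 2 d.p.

72.14

For linear demand Q = a − bP, ε = −bP/(a − bP). |ε| = 1 when bP = a − bP, i.e. P = a/(2b).
P = 3174/(2·22) = 3174/44 = 72.1364.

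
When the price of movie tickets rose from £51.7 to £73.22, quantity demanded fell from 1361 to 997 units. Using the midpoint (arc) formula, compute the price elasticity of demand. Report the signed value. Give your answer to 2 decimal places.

-0.90

ΔQ = 997 − 1361 = -364; ΔP = 73.22 − 51.7 = 21.52.
Midpoints: P̄ = 62.46, Q̄ = 1179.0.
ε = (ΔQ/ΔP)(P̄/Q̄) = (-364/21.52)(62.46/1179.0).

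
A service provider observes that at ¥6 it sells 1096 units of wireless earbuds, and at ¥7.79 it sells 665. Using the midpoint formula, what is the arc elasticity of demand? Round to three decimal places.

-1.886

ΔQ = 665 − 1096 = -431; ΔP = 7.79 − 6 = 1.79.
Midpoints: P̄ = 6.89, Q̄ = 880.5.
ε = (ΔQ/ΔP)(P̄/Q̄) = (-431/1.79)(6.89/880.5).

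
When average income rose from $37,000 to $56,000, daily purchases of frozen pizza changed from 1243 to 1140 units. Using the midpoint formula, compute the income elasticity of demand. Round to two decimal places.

-0.21

ΔQ = -103, ΔI = 19000. Midpoints: Ī = 46,500, Q̄ = 1191.5.
ε_I = (ΔQ/ΔI)(Ī/Q̄) = (-103/19000)(46500/1191.5).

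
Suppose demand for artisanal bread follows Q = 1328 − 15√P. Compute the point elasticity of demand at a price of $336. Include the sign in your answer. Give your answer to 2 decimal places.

-0.13

At P = 336, Q = 1053.045.
dQ/dP = −15/(2√P) = -0.409.
ε = (dQ/dP)(P/Q) = (-0.409)(336/1053.045).
|ε| < 1, so demand is inelastic at this price.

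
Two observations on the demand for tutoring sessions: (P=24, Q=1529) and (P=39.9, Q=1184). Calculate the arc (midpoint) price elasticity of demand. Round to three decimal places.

-0.511

ΔQ = 1184 − 1529 = -345; ΔP = 39.9 − 24 = 15.9.
Midpoints: P̄ = 31.95, Q̄ = 1356.5.
ε = (ΔQ/ΔP)(P̄/Q̄) = (-345/15.9)(31.95/1356.5).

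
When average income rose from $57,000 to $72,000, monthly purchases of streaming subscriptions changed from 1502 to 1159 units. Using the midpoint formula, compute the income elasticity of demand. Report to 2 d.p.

-1.11

ΔQ = -343, ΔI = 15000. Midpoints: Ī = 64,500, Q̄ = 1330.5.
ε_I = (ΔQ/ΔI)(Ī/Q̄) = (-343/15000)(64500/1330.5).
ε_I < 0, so the good is inferior.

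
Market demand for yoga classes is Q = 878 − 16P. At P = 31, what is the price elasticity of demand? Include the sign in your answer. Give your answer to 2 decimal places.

-1.30

At P = 31, Q = 382.
dQ/dP = −16.
ε = (dQ/dP)(P/Q) = (-16)(31/382).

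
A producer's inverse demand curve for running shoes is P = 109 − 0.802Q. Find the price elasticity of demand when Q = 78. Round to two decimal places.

-0.74

At Q = 78, P = 109 − 0.802(78) = 46.44.
dP/dQ = −0.802, so dQ/dP = 1/(−0.802) = -1.247.
ε = (dQ/dP)(P/Q) = (-1.247)(46.44/78).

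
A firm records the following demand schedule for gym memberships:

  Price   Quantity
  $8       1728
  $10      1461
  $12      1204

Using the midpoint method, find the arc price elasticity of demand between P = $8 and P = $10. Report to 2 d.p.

-0.75

At P = 8, Q = 1728; at P = 10, Q = 1461.
ΔQ = -267, ΔP = 2. Midpoints: P̄ = 9.00, Q̄ = 1594.5.
ε = (ΔQ/ΔP)(P̄/Q̄) = (-267/2)(9.00/1594.5).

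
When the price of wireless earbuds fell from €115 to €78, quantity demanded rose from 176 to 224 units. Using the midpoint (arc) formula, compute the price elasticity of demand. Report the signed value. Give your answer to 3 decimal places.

ΔQ = 224 − 176 = 48; ΔP = 78 − 115 = -37.
Midpoints: P̄ = 96.50, Q̄ = 200.0.
ε = (ΔQ/ΔP)(P̄/Q̄) = (48/-37)(96.50/200.0).

-0.626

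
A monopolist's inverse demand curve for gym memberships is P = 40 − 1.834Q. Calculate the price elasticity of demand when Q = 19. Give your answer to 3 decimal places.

-0.148

At Q = 19, P = 40 − 1.834(19) = 5.15.
dP/dQ = −1.834, so dQ/dP = 1/(−1.834) = -0.545.
ε = (dQ/dP)(P/Q) = (-0.545)(5.15/19).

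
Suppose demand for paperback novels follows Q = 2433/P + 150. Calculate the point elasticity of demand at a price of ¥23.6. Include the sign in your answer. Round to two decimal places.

-0.41

At P = 23.6, Q = 253.093.
dQ/dP = −2433/P² = -4.368.
ε = (dQ/dP)(P/Q) = (-4.368)(23.6/253.093).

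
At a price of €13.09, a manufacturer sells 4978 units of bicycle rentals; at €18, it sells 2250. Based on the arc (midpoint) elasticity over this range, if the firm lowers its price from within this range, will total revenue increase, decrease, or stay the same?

Arc ε = (-2728/4.91)(15.54/3614.0) ≈ -2.390.
|ε| = 2.39 > 1, so demand is elastic. A price cut therefore raises total revenue.

increase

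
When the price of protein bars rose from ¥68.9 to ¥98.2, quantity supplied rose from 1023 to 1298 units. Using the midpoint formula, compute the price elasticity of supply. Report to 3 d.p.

0.676

ΔQ = 1298 − 1023 = 275; ΔP = 98.2 − 68.9 = 29.3.
Midpoints: P̄ = 83.55, Q̄ = 1160.5.
ε_s = (ΔQ/ΔP)(P̄/Q̄) = (275/29.3)(83.55/1160.5).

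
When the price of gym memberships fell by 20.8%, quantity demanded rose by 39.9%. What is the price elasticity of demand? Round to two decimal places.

ε = %ΔQ / %ΔP = (39.9)/(-20.8) = -1.918.

-1.92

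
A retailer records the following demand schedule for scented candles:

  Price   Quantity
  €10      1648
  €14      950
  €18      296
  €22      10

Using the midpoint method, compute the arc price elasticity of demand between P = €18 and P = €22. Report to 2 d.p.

-9.35

At P = 18, Q = 296; at P = 22, Q = 10.
ΔQ = -286, ΔP = 4. Midpoints: P̄ = 20.00, Q̄ = 153.0.
ε = (ΔQ/ΔP)(P̄/Q̄) = (-286/4)(20.00/153.0).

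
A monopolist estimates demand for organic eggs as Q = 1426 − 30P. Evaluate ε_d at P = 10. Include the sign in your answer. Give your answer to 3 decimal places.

At P = 10, Q = 1126.
dQ/dP = −30.
ε = (dQ/dP)(P/Q) = (-30)(10/1126).
|ε| < 1, so demand is inelastic at this price.

-0.266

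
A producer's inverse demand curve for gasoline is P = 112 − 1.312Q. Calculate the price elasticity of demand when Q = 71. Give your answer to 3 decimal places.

At Q = 71, P = 112 − 1.312(71) = 18.85.
dP/dQ = −1.312, so dQ/dP = 1/(−1.312) = -0.762.
ε = (dQ/dP)(P/Q) = (-0.762)(18.85/71).

-0.202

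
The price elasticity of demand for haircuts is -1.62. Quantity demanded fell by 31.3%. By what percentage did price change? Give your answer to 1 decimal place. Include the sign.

%ΔP ≈ %ΔQ / ε = (-31.3%)/(-1.62) = 19.32%.

19.3%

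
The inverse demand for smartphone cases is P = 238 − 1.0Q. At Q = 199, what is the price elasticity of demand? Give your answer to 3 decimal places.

-0.196

At Q = 199, P = 238 − 1.0(199) = 39.00.
dP/dQ = −1.0, so dQ/dP = 1/(−1.0) = -1.000.
ε = (dQ/dP)(P/Q) = (-1.000)(39.00/199).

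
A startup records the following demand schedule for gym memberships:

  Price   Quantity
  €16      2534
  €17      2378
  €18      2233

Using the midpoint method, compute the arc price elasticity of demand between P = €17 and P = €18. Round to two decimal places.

-1.10

At P = 17, Q = 2378; at P = 18, Q = 2233.
ΔQ = -145, ΔP = 1. Midpoints: P̄ = 17.50, Q̄ = 2305.5.
ε = (ΔQ/ΔP)(P̄/Q̄) = (-145/1)(17.50/2305.5).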